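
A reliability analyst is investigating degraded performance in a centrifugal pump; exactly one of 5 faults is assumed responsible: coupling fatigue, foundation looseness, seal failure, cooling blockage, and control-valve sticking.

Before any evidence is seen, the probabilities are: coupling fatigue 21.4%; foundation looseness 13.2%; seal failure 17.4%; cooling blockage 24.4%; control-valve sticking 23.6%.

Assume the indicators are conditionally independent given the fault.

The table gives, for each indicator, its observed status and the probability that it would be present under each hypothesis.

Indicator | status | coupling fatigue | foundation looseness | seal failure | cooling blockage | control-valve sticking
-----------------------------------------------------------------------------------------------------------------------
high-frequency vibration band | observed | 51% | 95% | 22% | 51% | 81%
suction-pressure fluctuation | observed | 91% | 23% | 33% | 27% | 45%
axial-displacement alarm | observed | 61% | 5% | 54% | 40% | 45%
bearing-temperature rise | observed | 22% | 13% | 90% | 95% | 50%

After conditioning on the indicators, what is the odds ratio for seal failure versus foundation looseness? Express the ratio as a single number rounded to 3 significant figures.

32.7

Unnormalized posterior weight (prior times the indicator likelihoods) for each of the two hypotheses:
  seal failure: 0.174 × 0.22 × 0.33 × 0.54 × 0.90 = 0.0061393
  foundation looseness: 0.132 × 0.95 × 0.23 × 0.05 × 0.13 = 0.00018747
Odds(seal failure : foundation looseness) = 0.0061393 / 0.00018747 ≈ 32.7.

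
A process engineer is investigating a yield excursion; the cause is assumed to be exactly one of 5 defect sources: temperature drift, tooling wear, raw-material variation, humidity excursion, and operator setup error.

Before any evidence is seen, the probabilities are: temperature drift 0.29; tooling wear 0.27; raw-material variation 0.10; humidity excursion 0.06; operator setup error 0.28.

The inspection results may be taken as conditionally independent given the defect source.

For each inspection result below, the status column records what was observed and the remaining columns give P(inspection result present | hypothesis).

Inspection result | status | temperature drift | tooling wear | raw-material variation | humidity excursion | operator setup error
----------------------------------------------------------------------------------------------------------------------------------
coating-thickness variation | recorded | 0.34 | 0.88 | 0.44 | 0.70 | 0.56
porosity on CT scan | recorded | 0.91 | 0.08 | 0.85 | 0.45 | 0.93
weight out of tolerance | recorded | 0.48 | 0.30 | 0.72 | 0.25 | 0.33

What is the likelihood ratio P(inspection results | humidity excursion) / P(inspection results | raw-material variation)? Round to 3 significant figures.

0.292

The Bayes factor is the ratio of the joint likelihoods of the inspection result pattern under the two hypotheses.
  humidity excursion: 0.70 × 0.45 × 0.25 = 0.07875
  raw-material variation: 0.44 × 0.85 × 0.72 = 0.26928
Bayes factor = 0.07875 / 0.26928 ≈ 0.292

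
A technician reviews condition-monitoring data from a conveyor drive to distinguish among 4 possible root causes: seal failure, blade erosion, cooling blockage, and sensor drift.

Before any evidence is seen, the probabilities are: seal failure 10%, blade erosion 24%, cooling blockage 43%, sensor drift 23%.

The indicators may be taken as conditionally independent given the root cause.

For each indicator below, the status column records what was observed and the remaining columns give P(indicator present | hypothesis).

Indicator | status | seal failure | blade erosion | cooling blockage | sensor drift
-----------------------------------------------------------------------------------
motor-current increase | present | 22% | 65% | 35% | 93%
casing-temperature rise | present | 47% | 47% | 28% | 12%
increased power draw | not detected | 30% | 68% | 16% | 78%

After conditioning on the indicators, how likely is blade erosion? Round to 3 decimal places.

0.327

Multiply each prior by the joint likelihood of the indicator pattern (using 1 − P(present | H) for each absent indicator):
  seal failure: 0.10 × 0.22 × 0.47 × (1 − 0.30) = 0.007238
  blade erosion: 0.24 × 0.65 × 0.47 × (1 − 0.68) = 0.023462
  cooling blockage: 0.43 × 0.35 × 0.28 × (1 − 0.16) = 0.035398
  sensor drift: 0.23 × 0.93 × 0.12 × (1 − 0.78) = 0.005647
The unnormalized weights sum to 0.071745.
P(blade erosion | evidence) = 0.023462 / 0.071745 ≈ 0.327.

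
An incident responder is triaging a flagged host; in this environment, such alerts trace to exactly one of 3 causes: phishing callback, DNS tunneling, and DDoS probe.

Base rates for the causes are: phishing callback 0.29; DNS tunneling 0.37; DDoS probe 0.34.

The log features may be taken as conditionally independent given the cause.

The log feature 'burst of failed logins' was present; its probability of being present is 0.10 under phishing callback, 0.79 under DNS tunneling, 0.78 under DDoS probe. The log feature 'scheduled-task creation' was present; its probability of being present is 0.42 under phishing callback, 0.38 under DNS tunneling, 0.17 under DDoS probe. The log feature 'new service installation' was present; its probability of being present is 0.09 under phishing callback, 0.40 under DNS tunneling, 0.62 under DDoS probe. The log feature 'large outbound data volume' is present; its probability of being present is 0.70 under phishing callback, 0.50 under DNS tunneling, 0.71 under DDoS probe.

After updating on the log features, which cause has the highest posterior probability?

DNS tunneling

For each hypothesis, the unnormalized posterior weight is prior × product of the log feature likelihoods:
  phishing callback: 0.29 × 0.10 × 0.42 × 0.09 × 0.70 = 0.00076734
  DNS tunneling: 0.37 × 0.79 × 0.38 × 0.40 × 0.50 = 0.022215
  DDoS probe: 0.34 × 0.78 × 0.17 × 0.62 × 0.71 = 0.019846
Marginal likelihood of the evidence = 0.042828.
P(phishing callback | evidence) ≈ 0.00076734 / 0.042828 ≈ 0.018
P(DNS tunneling | evidence) ≈ 0.022215 / 0.042828 ≈ 0.519
P(DDoS probe | evidence) ≈ 0.019846 / 0.042828 ≈ 0.463
The largest is 0.519, so DNS tunneling is most probable.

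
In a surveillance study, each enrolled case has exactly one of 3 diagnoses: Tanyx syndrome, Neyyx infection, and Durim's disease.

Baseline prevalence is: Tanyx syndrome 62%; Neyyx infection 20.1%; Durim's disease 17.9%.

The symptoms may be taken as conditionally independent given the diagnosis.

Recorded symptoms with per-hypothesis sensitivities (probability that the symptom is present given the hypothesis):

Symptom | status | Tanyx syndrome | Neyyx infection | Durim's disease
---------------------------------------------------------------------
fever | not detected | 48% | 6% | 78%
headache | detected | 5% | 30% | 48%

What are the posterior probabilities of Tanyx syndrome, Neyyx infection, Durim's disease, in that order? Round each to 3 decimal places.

0.176, 0.618, 0.206

By Bayes' rule with conditional independence, the unnormalized weight for each hypothesis is prior × ∏ likelihoods (using 1 − P(present | H) for each absent symptom):
  Tanyx syndrome: 0.620 × (1 − 0.48) × 0.05 = 0.01612
  Neyyx infection: 0.201 × (1 − 0.06) × 0.30 = 0.056682
  Durim's disease: 0.179 × (1 − 0.78) × 0.48 = 0.018902
Marginal likelihood of the evidence = 0.091704.
P(Tanyx syndrome | evidence) = 0.01612 / 0.091704 ≈ 0.176
P(Neyyx infection | evidence) = 0.056682 / 0.091704 ≈ 0.618
P(Durim's disease | evidence) = 0.018902 / 0.091704 ≈ 0.206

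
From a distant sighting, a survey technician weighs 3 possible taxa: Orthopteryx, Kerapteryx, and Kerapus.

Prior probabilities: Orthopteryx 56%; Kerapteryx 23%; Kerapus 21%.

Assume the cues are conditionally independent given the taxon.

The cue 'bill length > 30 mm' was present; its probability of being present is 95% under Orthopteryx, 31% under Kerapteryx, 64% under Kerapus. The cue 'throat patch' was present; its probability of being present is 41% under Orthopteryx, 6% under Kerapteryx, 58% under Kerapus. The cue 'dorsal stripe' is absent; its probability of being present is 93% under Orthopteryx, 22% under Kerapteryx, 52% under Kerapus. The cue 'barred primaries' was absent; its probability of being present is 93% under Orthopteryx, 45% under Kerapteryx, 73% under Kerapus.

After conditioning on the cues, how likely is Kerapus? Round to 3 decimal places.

0.777

Multiply each prior by the joint likelihood of the cue pattern (using 1 − P(present | H) for each absent cue):
  Orthopteryx: 0.56 × 0.95 × 0.41 × (1 − 0.93) × (1 − 0.93) = 0.0010688
  Kerapteryx: 0.23 × 0.31 × 0.06 × (1 − 0.22) × (1 − 0.45) = 0.0018353
  Kerapus: 0.21 × 0.64 × 0.58 × (1 − 0.52) × (1 − 0.73) = 0.010103
Marginal likelihood of the evidence = 0.013007.
P(Kerapus | evidence) = 0.010103 / 0.013007 ≈ 0.777.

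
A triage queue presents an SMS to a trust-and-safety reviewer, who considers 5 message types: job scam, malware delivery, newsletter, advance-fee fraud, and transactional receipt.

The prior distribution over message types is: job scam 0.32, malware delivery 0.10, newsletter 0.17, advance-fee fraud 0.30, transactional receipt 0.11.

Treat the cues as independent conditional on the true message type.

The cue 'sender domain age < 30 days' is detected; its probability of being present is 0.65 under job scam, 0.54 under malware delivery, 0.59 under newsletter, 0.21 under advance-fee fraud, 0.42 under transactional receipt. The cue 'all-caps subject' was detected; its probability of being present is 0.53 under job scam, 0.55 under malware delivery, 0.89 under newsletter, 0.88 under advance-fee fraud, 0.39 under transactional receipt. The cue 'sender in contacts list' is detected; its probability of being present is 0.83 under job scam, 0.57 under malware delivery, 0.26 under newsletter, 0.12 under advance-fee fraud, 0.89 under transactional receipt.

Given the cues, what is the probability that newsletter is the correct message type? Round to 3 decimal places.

0.150

Multiply each prior by the joint likelihood of the cue pattern:
  job scam: 0.32 × 0.65 × 0.53 × 0.83 = 0.091499
  malware delivery: 0.10 × 0.54 × 0.55 × 0.57 = 0.016929
  newsletter: 0.17 × 0.59 × 0.89 × 0.26 = 0.023209
  advance-fee fraud: 0.30 × 0.21 × 0.88 × 0.12 = 0.0066528
  transactional receipt: 0.11 × 0.42 × 0.39 × 0.89 = 0.016036
The unnormalized weights sum to 0.15433.
P(newsletter | evidence) = 0.023209 / 0.15433 ≈ 0.150.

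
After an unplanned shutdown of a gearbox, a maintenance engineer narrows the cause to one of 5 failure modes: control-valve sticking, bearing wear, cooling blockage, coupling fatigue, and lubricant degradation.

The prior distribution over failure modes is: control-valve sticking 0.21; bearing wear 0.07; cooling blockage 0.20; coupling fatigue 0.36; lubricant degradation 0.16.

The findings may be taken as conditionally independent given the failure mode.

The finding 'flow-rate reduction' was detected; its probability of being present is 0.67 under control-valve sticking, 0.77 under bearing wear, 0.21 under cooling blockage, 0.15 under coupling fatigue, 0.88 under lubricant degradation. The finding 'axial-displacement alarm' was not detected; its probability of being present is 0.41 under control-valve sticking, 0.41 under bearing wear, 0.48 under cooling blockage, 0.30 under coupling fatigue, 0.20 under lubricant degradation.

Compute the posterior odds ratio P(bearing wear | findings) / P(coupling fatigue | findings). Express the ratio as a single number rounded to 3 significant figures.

Unnormalized posterior weight (prior times the finding likelihoods) for each of the two hypotheses (using 1 − P(present | H) for each absent finding):
  bearing wear: 0.07 × 0.77 × (1 − 0.41) = 0.031801
  coupling fatigue: 0.36 × 0.15 × (1 − 0.30) = 0.0378
Posterior odds = 0.031801 / 0.0378 ≈ 0.841.

0.841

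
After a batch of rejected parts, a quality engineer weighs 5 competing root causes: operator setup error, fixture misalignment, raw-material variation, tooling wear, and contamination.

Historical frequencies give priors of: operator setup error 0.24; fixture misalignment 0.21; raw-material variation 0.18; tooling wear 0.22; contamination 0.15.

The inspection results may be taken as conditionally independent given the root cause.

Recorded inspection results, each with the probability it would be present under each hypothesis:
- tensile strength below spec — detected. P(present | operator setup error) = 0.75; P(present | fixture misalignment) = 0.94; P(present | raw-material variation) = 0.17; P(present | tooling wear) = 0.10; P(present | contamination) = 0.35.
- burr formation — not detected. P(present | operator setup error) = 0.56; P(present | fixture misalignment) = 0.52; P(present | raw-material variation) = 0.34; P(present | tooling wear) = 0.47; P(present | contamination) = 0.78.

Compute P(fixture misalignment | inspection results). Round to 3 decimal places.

Multiply each prior by the joint likelihood of the inspection result pattern (using 1 − P(present | H) for each absent inspection result):
  operator setup error: 0.24 × 0.75 × (1 − 0.56) = 0.0792
  fixture misalignment: 0.21 × 0.94 × (1 − 0.52) = 0.094752
  raw-material variation: 0.18 × 0.17 × (1 − 0.34) = 0.020196
  tooling wear: 0.22 × 0.10 × (1 − 0.47) = 0.01166
  contamination: 0.15 × 0.35 × (1 − 0.78) = 0.01155
Marginal likelihood of the evidence = 0.21736.
P(fixture misalignment | evidence) = 0.094752 / 0.21736 ≈ 0.436.

0.436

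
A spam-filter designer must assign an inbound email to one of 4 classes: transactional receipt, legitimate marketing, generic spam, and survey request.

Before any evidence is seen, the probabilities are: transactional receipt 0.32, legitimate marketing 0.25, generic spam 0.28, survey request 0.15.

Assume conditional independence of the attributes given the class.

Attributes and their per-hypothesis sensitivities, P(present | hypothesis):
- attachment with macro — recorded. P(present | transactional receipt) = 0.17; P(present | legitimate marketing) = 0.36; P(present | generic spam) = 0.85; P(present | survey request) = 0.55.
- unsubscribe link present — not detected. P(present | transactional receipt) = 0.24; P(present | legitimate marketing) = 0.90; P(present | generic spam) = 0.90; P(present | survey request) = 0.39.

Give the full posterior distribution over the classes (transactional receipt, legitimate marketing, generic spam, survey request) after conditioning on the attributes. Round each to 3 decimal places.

0.332, 0.072, 0.191, 0.404

For each hypothesis, the unnormalized posterior weight is prior × product of the attribute likelihoods (using 1 − P(present | H) for each absent attribute):
  transactional receipt: 0.32 × 0.17 × (1 − 0.24) = 0.041344
  legitimate marketing: 0.25 × 0.36 × (1 − 0.90) = 0.009
  generic spam: 0.28 × 0.85 × (1 − 0.90) = 0.0238
  survey request: 0.15 × 0.55 × (1 − 0.39) = 0.050325
Normalizing constant Z = 0.041344 + 0.009 + 0.0238 + 0.050325 = 0.12447.
P(transactional receipt | evidence) = 0.041344 / 0.12447 ≈ 0.332
P(legitimate marketing | evidence) = 0.009 / 0.12447 ≈ 0.072
P(generic spam | evidence) = 0.0238 / 0.12447 ≈ 0.191
P(survey request | evidence) = 0.050325 / 0.12447 ≈ 0.404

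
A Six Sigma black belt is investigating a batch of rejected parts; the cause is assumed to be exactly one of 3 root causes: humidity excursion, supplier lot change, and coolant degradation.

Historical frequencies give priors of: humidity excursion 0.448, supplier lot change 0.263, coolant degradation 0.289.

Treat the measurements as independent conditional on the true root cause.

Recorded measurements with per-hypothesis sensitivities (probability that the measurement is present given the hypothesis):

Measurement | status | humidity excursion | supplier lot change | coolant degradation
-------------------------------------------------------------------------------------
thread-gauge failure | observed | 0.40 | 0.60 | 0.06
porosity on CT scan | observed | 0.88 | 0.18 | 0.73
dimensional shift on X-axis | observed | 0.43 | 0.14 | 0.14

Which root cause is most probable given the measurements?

humidity excursion

Multiply each prior by the joint likelihood of the measurement pattern:
  humidity excursion: 0.448 × 0.40 × 0.88 × 0.43 = 0.067809
  supplier lot change: 0.263 × 0.60 × 0.18 × 0.14 = 0.0039766
  coolant degradation: 0.289 × 0.06 × 0.73 × 0.14 = 0.0017721
Marginal likelihood of the evidence = 0.073558.
P(humidity excursion | evidence) ≈ 0.067809 / 0.073558 ≈ 0.922
P(supplier lot change | evidence) ≈ 0.0039766 / 0.073558 ≈ 0.054
P(coolant degradation | evidence) ≈ 0.0017721 / 0.073558 ≈ 0.024
The largest is 0.922, so humidity excursion is most probable.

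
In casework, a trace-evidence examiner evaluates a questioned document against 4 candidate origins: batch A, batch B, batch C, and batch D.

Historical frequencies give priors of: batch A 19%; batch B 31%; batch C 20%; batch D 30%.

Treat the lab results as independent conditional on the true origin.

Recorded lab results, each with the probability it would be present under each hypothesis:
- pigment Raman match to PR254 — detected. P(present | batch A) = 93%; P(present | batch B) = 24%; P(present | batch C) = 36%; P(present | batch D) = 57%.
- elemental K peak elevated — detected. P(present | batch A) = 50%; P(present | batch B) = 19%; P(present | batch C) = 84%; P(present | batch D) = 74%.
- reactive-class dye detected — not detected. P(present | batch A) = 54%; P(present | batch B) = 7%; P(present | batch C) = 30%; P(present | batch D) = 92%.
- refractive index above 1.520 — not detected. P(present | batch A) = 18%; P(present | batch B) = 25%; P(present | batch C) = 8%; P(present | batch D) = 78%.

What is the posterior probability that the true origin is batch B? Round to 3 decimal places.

By Bayes' rule with conditional independence, the unnormalized weight for each hypothesis is prior × ∏ likelihoods (using 1 − P(present | H) for each absent lab result):
  batch A: 0.19 × 0.93 × 0.50 × (1 − 0.54) × (1 − 0.18) = 0.033326
  batch B: 0.31 × 0.24 × 0.19 × (1 − 0.07) × (1 − 0.25) = 0.0098599
  batch C: 0.20 × 0.36 × 0.84 × (1 − 0.30) × (1 − 0.08) = 0.038949
  batch D: 0.30 × 0.57 × 0.74 × (1 − 0.92) × (1 − 0.78) = 0.0022271
Marginal likelihood of the evidence = 0.084362.
P(batch B | evidence) = 0.0098599 / 0.084362 ≈ 0.117.

0.117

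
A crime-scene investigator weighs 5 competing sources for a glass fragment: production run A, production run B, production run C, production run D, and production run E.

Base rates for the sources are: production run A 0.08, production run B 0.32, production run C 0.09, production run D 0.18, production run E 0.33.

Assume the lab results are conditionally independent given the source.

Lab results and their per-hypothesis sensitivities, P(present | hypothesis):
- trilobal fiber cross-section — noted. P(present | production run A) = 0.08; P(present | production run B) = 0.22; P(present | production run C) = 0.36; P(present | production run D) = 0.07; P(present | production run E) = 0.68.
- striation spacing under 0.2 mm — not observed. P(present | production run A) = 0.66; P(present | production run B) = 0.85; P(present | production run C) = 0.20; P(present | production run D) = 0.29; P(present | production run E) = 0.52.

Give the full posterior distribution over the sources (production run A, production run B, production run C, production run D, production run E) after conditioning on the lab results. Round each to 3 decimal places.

0.014, 0.068, 0.167, 0.058, 0.694

Multiply each prior by the joint likelihood of the lab result pattern (using 1 − P(present | H) for each absent lab result):
  production run A: 0.08 × 0.08 × (1 − 0.66) = 0.002176
  production run B: 0.32 × 0.22 × (1 − 0.85) = 0.01056
  production run C: 0.09 × 0.36 × (1 − 0.20) = 0.02592
  production run D: 0.18 × 0.07 × (1 − 0.29) = 0.008946
  production run E: 0.33 × 0.68 × (1 − 0.52) = 0.10771
Normalizing constant Z = 0.002176 + 0.01056 + 0.02592 + 0.008946 + 0.10771 = 0.15531.
P(production run A | evidence) = 0.002176 / 0.15531 ≈ 0.014
P(production run B | evidence) = 0.01056 / 0.15531 ≈ 0.068
P(production run C | evidence) = 0.02592 / 0.15531 ≈ 0.167
P(production run D | evidence) = 0.008946 / 0.15531 ≈ 0.058
P(production run E | evidence) = 0.10771 / 0.15531 ≈ 0.694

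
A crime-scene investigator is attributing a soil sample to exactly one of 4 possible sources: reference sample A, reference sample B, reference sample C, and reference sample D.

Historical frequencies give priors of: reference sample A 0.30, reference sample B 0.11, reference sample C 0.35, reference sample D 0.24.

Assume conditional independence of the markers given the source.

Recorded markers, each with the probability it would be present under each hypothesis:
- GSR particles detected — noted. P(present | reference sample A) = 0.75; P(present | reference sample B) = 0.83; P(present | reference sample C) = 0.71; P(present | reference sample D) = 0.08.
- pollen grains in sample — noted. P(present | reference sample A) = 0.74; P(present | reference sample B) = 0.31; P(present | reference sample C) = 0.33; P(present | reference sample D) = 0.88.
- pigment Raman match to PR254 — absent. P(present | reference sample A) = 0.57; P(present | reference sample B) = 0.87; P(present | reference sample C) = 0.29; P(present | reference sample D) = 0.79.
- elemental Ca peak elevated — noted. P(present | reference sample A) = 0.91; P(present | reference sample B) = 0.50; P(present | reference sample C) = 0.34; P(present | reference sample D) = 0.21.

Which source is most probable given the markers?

Multiply each prior by the joint likelihood of the marker pattern (using 1 − P(present | H) for each absent marker):
  reference sample A: 0.30 × 0.75 × 0.74 × (1 − 0.57) × 0.91 = 0.065151
  reference sample B: 0.11 × 0.83 × 0.31 × (1 − 0.87) × 0.50 = 0.0018397
  reference sample C: 0.35 × 0.71 × 0.33 × (1 − 0.29) × 0.34 = 0.019796
  reference sample D: 0.24 × 0.08 × 0.88 × (1 − 0.79) × 0.21 = 0.00074511
The unnormalized weights sum to 0.087532.
P(reference sample A | evidence) ≈ 0.065151 / 0.087532 ≈ 0.744
P(reference sample B | evidence) ≈ 0.0018397 / 0.087532 ≈ 0.021
P(reference sample C | evidence) ≈ 0.019796 / 0.087532 ≈ 0.226
P(reference sample D | evidence) ≈ 0.00074511 / 0.087532 ≈ 0.009
The largest is 0.744, so reference sample A is most probable.

reference sample A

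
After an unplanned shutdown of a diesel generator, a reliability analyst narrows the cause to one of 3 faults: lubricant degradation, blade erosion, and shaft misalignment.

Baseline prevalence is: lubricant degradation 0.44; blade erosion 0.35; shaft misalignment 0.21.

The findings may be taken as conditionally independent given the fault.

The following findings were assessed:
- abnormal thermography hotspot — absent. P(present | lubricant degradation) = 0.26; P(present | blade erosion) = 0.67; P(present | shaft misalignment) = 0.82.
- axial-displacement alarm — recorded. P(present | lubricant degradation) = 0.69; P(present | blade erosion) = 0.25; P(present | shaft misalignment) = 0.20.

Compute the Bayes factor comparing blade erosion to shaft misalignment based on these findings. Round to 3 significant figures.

2.29

Joint likelihood of the evidence pattern under each hypothesis (using 1 − P(present | H) for each absent finding):
  blade erosion: (1 − 0.67) × 0.25 = 0.0825
  shaft misalignment: (1 − 0.82) × 0.20 = 0.036
Bayes factor = 0.0825 / 0.036 ≈ 2.29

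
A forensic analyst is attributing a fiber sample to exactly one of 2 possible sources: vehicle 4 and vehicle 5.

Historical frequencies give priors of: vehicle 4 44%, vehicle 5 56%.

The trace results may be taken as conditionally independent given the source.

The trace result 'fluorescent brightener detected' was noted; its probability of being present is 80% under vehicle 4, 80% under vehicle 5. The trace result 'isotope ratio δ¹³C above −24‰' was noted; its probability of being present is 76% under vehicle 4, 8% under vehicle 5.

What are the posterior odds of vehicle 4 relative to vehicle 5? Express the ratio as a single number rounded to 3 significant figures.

Posterior odds equal prior odds times the likelihood ratio; only the two competing hypotheses matter.
  vehicle 4: 0.44 × 0.80 × 0.76 = 0.26752
  vehicle 5: 0.56 × 0.80 × 0.08 = 0.03584
Odds(vehicle 4 : vehicle 5) = 0.26752 / 0.03584 ≈ 7.46.

7.46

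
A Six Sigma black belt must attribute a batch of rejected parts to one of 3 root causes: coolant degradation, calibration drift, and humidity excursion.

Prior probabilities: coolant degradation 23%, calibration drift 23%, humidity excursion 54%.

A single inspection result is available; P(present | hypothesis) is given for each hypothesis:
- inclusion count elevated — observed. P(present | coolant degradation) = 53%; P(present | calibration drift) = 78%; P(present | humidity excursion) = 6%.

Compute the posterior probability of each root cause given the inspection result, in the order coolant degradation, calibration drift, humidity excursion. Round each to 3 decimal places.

By Bayes' rule, the unnormalized weight for each hypothesis is prior × likelihood:
  coolant degradation: 0.23 × 0.53 = 0.1219
  calibration drift: 0.23 × 0.78 = 0.1794
  humidity excursion: 0.54 × 0.06 = 0.0324
Normalizing constant Z = 0.1219 + 0.1794 + 0.0324 = 0.3337.
P(coolant degradation | evidence) = 0.1219 / 0.3337 ≈ 0.365
P(calibration drift | evidence) = 0.1794 / 0.3337 ≈ 0.538
P(humidity excursion | evidence) = 0.0324 / 0.3337 ≈ 0.097

0.365, 0.538, 0.097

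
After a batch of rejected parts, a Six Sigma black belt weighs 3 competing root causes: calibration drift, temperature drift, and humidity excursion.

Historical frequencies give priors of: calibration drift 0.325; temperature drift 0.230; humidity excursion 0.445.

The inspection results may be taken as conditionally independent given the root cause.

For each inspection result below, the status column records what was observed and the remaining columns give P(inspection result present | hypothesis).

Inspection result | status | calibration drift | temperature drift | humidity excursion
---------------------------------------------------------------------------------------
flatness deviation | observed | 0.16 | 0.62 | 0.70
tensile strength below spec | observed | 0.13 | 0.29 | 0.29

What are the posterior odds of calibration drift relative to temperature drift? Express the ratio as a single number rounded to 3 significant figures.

The normalizing constant cancels in an odds ratio, so compute prior × likelihood for the two hypotheses only:
  calibration drift: 0.325 × 0.16 × 0.13 = 0.00676
  temperature drift: 0.230 × 0.62 × 0.29 = 0.041354
Odds(calibration drift : temperature drift) = 0.00676 / 0.041354 ≈ 0.163.

0.163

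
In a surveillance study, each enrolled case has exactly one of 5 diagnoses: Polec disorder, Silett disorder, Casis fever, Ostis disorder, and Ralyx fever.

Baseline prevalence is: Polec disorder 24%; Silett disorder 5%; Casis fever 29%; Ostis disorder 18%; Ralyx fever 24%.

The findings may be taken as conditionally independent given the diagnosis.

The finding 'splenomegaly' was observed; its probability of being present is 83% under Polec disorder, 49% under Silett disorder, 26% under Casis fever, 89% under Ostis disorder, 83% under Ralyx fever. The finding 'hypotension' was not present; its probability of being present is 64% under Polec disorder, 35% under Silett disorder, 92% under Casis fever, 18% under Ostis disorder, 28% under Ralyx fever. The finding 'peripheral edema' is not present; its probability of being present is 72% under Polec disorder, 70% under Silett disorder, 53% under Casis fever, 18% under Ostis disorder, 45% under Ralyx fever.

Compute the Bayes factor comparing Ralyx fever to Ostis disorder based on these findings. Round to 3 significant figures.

Joint likelihood of the evidence pattern under each hypothesis (using 1 − P(present | H) for each absent finding):
  Ralyx fever: 0.83 × (1 − 0.28) × (1 − 0.45) = 0.32868
  Ostis disorder: 0.89 × (1 − 0.18) × (1 − 0.18) = 0.59844
Bayes factor = 0.32868 / 0.59844 ≈ 0.549

0.549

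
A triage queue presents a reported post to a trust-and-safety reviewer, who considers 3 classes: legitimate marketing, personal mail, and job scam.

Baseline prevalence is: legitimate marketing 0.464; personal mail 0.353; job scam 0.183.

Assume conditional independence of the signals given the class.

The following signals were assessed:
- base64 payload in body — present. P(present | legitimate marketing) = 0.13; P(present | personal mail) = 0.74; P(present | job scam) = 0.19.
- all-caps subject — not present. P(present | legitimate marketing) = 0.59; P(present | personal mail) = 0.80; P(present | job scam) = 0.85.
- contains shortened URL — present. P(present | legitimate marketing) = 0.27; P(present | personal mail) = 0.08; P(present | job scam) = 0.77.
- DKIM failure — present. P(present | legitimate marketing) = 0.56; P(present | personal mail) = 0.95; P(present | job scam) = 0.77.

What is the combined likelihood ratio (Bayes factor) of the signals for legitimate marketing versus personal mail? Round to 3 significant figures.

0.716

The Bayes factor is the ratio of the joint likelihoods of the signal pattern under the two hypotheses (using 1 − P(present | H) for each absent signal).
  legitimate marketing: 0.13 × (1 − 0.59) × 0.27 × 0.56 = 0.008059
  personal mail: 0.74 × (1 − 0.80) × 0.08 × 0.95 = 0.011248
Bayes factor = 0.008059 / 0.011248 ≈ 0.716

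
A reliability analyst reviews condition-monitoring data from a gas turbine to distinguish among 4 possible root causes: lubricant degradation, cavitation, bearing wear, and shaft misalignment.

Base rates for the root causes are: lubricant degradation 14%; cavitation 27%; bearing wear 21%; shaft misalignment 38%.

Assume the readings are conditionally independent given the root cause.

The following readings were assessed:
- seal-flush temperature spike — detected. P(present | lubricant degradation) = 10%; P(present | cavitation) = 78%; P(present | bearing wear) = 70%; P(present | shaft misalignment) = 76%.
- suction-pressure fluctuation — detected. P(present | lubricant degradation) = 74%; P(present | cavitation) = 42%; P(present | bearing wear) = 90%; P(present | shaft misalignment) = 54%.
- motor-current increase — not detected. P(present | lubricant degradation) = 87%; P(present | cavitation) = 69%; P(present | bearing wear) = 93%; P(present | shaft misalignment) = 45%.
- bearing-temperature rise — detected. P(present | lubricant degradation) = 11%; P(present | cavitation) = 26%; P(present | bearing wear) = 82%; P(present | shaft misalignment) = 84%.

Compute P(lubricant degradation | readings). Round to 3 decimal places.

0.002

By Bayes' rule with conditional independence, the unnormalized weight for each hypothesis is prior × ∏ likelihoods (using 1 − P(present | H) for each absent reading):
  lubricant degradation: 0.14 × 0.10 × 0.74 × (1 − 0.87) × 0.11 = 0.00014815
  cavitation: 0.27 × 0.78 × 0.42 × (1 − 0.69) × 0.26 = 0.0071292
  bearing wear: 0.21 × 0.70 × 0.90 × (1 − 0.93) × 0.82 = 0.007594
  shaft misalignment: 0.38 × 0.76 × 0.54 × (1 − 0.45) × 0.84 = 0.07205
Normalizing constant Z = 0.00014815 + 0.0071292 + 0.007594 + 0.07205 = 0.086921.
P(lubricant degradation | evidence) = 0.00014815 / 0.086921 ≈ 0.002.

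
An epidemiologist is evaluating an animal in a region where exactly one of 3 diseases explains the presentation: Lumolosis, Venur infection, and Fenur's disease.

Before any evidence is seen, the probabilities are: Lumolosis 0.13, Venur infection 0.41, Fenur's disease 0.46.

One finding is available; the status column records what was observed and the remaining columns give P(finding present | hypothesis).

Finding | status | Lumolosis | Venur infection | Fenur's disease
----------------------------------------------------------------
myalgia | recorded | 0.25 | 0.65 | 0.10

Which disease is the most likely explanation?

Venur infection

By Bayes' rule, the unnormalized weight for each hypothesis is prior × likelihood:
  Lumolosis: 0.13 × 0.25 = 0.0325
  Venur infection: 0.41 × 0.65 = 0.2665
  Fenur's disease: 0.46 × 0.10 = 0.046
The unnormalized weights sum to 0.345.
P(Lumolosis | evidence) ≈ 0.0325 / 0.345 ≈ 0.094
P(Venur infection | evidence) ≈ 0.2665 / 0.345 ≈ 0.772
P(Fenur's disease | evidence) ≈ 0.046 / 0.345 ≈ 0.133
The largest is 0.772, so Venur infection is most probable.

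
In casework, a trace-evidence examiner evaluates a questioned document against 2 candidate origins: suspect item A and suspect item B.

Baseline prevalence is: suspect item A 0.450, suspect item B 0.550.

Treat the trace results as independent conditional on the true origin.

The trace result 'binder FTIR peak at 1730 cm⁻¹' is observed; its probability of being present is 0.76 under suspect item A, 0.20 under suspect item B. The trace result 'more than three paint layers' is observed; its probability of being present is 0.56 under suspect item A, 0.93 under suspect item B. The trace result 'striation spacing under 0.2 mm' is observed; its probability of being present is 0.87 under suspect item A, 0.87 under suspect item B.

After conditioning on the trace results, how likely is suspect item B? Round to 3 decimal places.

0.348

For each hypothesis, the unnormalized posterior weight is prior × product of the trace result likelihoods:
  suspect item A: 0.450 × 0.76 × 0.56 × 0.87 = 0.16662
  suspect item B: 0.550 × 0.20 × 0.93 × 0.87 = 0.089001
Marginal likelihood of the evidence = 0.25562.
P(suspect item B | evidence) = 0.089001 / 0.25562 ≈ 0.348.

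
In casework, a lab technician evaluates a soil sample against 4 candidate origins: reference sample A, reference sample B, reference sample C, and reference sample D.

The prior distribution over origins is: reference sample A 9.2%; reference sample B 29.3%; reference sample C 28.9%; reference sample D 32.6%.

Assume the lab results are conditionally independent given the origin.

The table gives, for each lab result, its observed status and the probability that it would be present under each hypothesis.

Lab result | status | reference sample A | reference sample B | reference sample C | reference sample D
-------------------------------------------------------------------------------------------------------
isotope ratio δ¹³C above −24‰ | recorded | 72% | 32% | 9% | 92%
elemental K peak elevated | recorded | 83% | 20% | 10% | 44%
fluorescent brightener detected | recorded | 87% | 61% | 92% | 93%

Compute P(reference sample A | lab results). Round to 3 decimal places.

By Bayes' rule with conditional independence, the unnormalized weight for each hypothesis is prior × ∏ likelihoods:
  reference sample A: 0.092 × 0.72 × 0.83 × 0.87 = 0.047832
  reference sample B: 0.293 × 0.32 × 0.20 × 0.61 = 0.011439
  reference sample C: 0.289 × 0.09 × 0.10 × 0.92 = 0.0023929
  reference sample D: 0.326 × 0.92 × 0.44 × 0.93 = 0.12273
Normalizing constant Z = 0.047832 + 0.011439 + 0.0023929 + 0.12273 = 0.18439.
P(reference sample A | evidence) = 0.047832 / 0.18439 ≈ 0.259.

0.259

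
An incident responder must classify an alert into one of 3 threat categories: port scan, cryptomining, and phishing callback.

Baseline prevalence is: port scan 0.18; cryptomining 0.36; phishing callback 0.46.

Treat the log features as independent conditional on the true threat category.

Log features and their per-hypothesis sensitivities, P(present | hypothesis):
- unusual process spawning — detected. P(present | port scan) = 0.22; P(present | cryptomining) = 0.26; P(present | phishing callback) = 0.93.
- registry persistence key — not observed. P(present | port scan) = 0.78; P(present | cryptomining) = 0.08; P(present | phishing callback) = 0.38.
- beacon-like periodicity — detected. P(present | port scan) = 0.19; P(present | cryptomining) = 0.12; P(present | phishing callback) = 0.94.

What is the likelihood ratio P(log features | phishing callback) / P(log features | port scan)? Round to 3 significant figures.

The Bayes factor is the ratio of the joint likelihoods of the log feature pattern under the two hypotheses (using 1 − P(present | H) for each absent log feature).
  phishing callback: 0.93 × (1 − 0.38) × 0.94 = 0.542
  port scan: 0.22 × (1 − 0.78) × 0.19 = 0.009196
Bayes factor = 0.542 / 0.009196 ≈ 58.9

58.9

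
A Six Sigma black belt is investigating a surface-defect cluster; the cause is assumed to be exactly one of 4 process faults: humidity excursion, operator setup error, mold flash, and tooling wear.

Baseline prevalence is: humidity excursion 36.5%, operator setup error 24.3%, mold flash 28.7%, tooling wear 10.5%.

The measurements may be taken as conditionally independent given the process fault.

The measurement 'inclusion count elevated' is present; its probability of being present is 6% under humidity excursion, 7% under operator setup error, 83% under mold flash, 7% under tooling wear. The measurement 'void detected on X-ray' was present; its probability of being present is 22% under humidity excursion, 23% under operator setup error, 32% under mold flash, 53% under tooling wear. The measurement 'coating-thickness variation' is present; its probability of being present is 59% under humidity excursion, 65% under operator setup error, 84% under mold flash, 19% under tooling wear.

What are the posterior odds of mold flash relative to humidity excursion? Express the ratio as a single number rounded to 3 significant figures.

Posterior odds equal prior odds times the likelihood ratio; only the two competing hypotheses matter.
  mold flash: 0.287 × 0.83 × 0.32 × 0.84 = 0.064031
  humidity excursion: 0.365 × 0.06 × 0.22 × 0.59 = 0.0028426
Posterior odds = 0.064031 / 0.0028426 ≈ 22.5.

22.5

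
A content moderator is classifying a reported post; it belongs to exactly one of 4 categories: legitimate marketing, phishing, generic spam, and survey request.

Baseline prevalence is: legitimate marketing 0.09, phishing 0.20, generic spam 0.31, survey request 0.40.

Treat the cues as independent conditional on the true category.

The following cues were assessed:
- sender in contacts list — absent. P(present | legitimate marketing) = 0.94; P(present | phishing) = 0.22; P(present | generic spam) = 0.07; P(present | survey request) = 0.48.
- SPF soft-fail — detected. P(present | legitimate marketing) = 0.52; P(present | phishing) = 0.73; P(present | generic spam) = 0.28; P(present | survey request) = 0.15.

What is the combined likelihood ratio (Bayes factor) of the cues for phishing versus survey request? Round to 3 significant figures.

The Bayes factor is the ratio of the joint likelihoods of the cue pattern under the two hypotheses (using 1 − P(present | H) for each absent cue).
  phishing: (1 − 0.22) × 0.73 = 0.5694
  survey request: (1 − 0.48) × 0.15 = 0.078
Bayes factor = 0.5694 / 0.078 ≈ 7.30

7.30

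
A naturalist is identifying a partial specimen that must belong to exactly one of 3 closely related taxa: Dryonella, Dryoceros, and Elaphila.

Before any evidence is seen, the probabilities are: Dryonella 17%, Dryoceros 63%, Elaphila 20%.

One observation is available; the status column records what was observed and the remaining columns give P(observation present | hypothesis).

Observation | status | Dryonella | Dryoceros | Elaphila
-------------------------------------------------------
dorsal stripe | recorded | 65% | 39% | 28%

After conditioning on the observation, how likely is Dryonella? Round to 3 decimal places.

0.268

By Bayes' rule, the unnormalized weight for each hypothesis is prior × likelihood:
  Dryonella: 0.17 × 0.65 = 0.1105
  Dryoceros: 0.63 × 0.39 = 0.2457
  Elaphila: 0.20 × 0.28 = 0.056
The unnormalized weights sum to 0.4122.
P(Dryonella | evidence) = 0.1105 / 0.4122 ≈ 0.268.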